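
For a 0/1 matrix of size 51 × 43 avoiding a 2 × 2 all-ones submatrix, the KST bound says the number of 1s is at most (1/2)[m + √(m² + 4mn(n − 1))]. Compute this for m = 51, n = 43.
z(51, 43; 2, 2) ≤ (1/2)[51 + √(51² + 4·51·43·42)] = (1/2)[51 + √371025] = 330.0591

Kővári–Sós–Turán: let r_1, ..., r_51 be the row sums and z = Σ r_i the total number of 1s. Each pair of columns can share at most one row with both entries 1 (else a 2×2 all-ones block appears), so Σ_i C(r_i, 2) ≤ C(43, 2) = 903. By convexity Σ_i C(r_i, 2) ≥ 51·C(z/51, 2) = z(z − 51)/(2·51), giving z² − 51z − 51·43·42 ≤ 0 and hence z ≤ (1/2)[51 + √(2601 + 4·92106)] = (1/2)[51 + √371025] ≈ (1/2)(51 + 609.1182) = 330.0591.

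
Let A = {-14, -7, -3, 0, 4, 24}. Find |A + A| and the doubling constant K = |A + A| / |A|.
K = |A + A| / |A| = 18/6 = 3

Enumerate A + A = {a + b : a, b ∈ A}. With |A| = 6, there are |A|^2 = 36 ordered sum pairs; collecting distinct values, A + A = {-28, -21, -17, -14, -10, -7, -6, -3, 0, 1, 4, 8, 10, 17, 21, 24, 28, 48}, so |A + A| = 18. Thus K = 18/6 = 3. For comparison, the minimum possible |A + A| over all 6-element sets is 2·6 − 1 = 11 (so min K = 11/6), attained only by arithmetic progressions.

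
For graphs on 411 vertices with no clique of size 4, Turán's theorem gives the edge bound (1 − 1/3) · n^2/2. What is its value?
Turán density bound = (2/3) · 411^2/2 = 56307

Turán's theorem: ex(n, K_{r+1}) is achieved by the complete r-partite Turán graph T(n, r) with parts as balanced as possible, and is at most (1 − 1/r) · n^2/2. For r = 3, n = 411: the density bound is (2/3) · 168921/2 = 56307. Since 3 ∣ 411, the Turán graph T(411, 3) has parts of equal size 137, and its edge count e(T(411, 3)) = 56307 attains the density bound exactly.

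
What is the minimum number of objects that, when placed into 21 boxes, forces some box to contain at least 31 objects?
n = (31 − 1)·21 + 1 = 631

By the generalised pigeonhole principle, to guarantee some box contains ≥ r objects we need more than (r − 1) · k objects total. Threshold: n = (r − 1) · k + 1. With r = 31 and k = 21: n = 30 · 21 + 1 = 630 + 1 = 631. For n = 630 = 30 · 21, we can put exactly 30 objects in every box, avoiding 31 in any single one — so 631 is tight.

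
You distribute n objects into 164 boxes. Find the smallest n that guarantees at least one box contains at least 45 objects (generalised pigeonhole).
n = (45 − 1)·164 + 1 = 7217

By the generalised pigeonhole principle, to guarantee some box contains ≥ r objects we need more than (r − 1) · k objects total. Threshold: n = (r − 1) · k + 1. With r = 45 and k = 164: n = 44 · 164 + 1 = 7216 + 1 = 7217. For n = 7216 = 44 · 164, we can put exactly 44 objects in every box, avoiding 45 in any single one — so 7217 is tight.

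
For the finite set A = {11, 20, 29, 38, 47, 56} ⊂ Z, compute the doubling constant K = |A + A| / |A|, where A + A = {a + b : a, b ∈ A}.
K = |A + A| / |A| = 11/6

Enumerate A + A = {a + b : a, b ∈ A}. With |A| = 6, there are |A|^2 = 36 ordered sum pairs; collecting distinct values, A + A = {22, 31, 40, 49, 58, 67, 76, 85, 94, 103, 112}, so |A + A| = 11. Thus K = 11/6. Here |A + A| = 2|A| − 1 = 11, the minimum possible — so K = 11/6 is minimal, which holds iff A is an arithmetic progression.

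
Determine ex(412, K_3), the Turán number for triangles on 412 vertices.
ex(412, K_3) = ⌊412^2/4⌋ = 42436

Mantel (1907): a triangle-free graph on n vertices has at most ⌊n^2/4⌋ edges, with equality for the complete bipartite graph K_{⌊n/2⌋, ⌈n/2⌉}. For n = 412: ⌊412^2/4⌋ = ⌊169744/4⌋ = 42436. The extremal graph is K_{206, 206}, which has 206·206 = 42436 edges.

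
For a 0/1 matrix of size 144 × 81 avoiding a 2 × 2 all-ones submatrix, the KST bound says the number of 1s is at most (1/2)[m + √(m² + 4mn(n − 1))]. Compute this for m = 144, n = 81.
z(144, 81; 2, 2) ≤ (1/2)[144 + √(144² + 4·144·81·80)] = (1/2)[144 + √3753216] = 1040.6609

Kővári–Sós–Turán: let r_1, ..., r_144 be the row sums and z = Σ r_i the total number of 1s. Each pair of columns can share at most one row with both entries 1 (else a 2×2 all-ones block appears), so Σ_i C(r_i, 2) ≤ C(81, 2) = 3240. By convexity Σ_i C(r_i, 2) ≥ 144·C(z/144, 2) = z(z − 144)/(2·144), giving z² − 144z − 144·81·80 ≤ 0 and hence z ≤ (1/2)[144 + √(20736 + 4·933120)] = (1/2)[144 + √3753216] ≈ (1/2)(144 + 1937.3219) = 1040.6609.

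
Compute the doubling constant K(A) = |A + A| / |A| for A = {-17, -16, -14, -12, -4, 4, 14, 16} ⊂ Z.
K = |A + A| / |A| = 31/8

Enumerate A + A = {a + b : a, b ∈ A}. With |A| = 8, there are |A|^2 = 64 ordered sum pairs; collecting distinct values, A + A = {-34, -33, -32, -31, -30, -29, -28, -26, -24, -21, -20, -18, -16, -13, -12, -10, -8, -3, -2, -1, 0, 2, 4, 8, 10, 12, 18, 20, 28, 30, 32}, so |A + A| = 31. Thus K = 31/8. For comparison, the minimum possible |A + A| over all 8-element sets is 2·8 − 1 = 15 (so min K = 15/8), attained only by arithmetic progressions.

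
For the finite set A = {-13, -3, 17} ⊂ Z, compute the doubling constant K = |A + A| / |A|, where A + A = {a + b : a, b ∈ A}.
K = |A + A| / |A| = 6/3 = 2

Enumerate A + A = {a + b : a, b ∈ A}. With |A| = 3, there are |A|^2 = 9 ordered sum pairs; collecting distinct values, A + A = {-26, -16, -6, 4, 14, 34}, so |A + A| = 6. Thus K = 6/3 = 2. For comparison, the minimum possible |A + A| over all 3-element sets is 2·3 − 1 = 5 (so min K = 5/3), attained only by arithmetic progressions.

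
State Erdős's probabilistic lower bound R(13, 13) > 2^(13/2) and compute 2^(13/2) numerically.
2^(13/2) = 90.5097; so R(13, 13) > 90.5097

Colour each edge of K_n uniformly at random with red/blue. The expected number of monochromatic K_13 is C(n, 13) · 2 · 2^(−C(13,2)). If C(n, 13) · 2^(1 − C(13,2)) < 1, then with positive probability no monochromatic K_13 exists, so R(13, 13) > n. The standard estimate C(n, 13) ≤ n^13/13! shows this inequality holds whenever n ≤ 2^(13/2) (since 13! · 2^(C(13,2) − 1) > 2^(13^2/2) ≥ n^13). Hence R(13, 13) > 2^(13/2) = 90.5097.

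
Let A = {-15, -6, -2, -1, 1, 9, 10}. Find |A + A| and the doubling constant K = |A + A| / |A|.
K = |A + A| / |A| = 26/7

Enumerate A + A = {a + b : a, b ∈ A}. With |A| = 7, there are |A|^2 = 49 ordered sum pairs; collecting distinct values, A + A = {-30, -21, -17, -16, -14, -12, -8, -7, -6, -5, -4, -3, -2, -1, 0, 2, 3, 4, 7, 8, 9, 10, 11, 18, 19, 20}, so |A + A| = 26. Thus K = 26/7. For comparison, the minimum possible |A + A| over all 7-element sets is 2·7 − 1 = 13 (so min K = 13/7), attained only by arithmetic progressions.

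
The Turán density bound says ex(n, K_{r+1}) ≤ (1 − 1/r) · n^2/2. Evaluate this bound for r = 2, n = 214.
Turán density bound = (1/2) · 214^2/2 = 11449

Turán's theorem: ex(n, K_{r+1}) is achieved by the complete r-partite Turán graph T(n, r) with parts as balanced as possible, and is at most (1 − 1/r) · n^2/2. For r = 2, n = 214: the density bound is (1/2) · 45796/2 = 11449. Since 2 ∣ 214, the Turán graph T(214, 2) has parts of equal size 107, and its edge count e(T(214, 2)) = 11449 attains the density bound exactly.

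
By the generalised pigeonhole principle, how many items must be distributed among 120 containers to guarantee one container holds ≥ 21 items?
n = (21 − 1)·120 + 1 = 2401

By the generalised pigeonhole principle, to guarantee some box contains ≥ r objects we need more than (r − 1) · k objects total. Threshold: n = (r − 1) · k + 1. With r = 21 and k = 120: n = 20 · 120 + 1 = 2400 + 1 = 2401. For n = 2400 = 20 · 120, we can put exactly 20 objects in every box, avoiding 21 in any single one — so 2401 is tight.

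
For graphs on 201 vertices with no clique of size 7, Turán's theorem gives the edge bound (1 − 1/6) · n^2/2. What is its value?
Turán density bound = (5/6) · 201^2/2 = 67335/4 ≈ 16833.75

Turán's theorem: ex(n, K_{r+1}) is achieved by the complete r-partite Turán graph T(n, r) with parts as balanced as possible, and is at most (1 − 1/r) · n^2/2. For r = 6, n = 201: the density bound is (5/6) · 40401/2 = 67335/4 ≈ 16833.75. The integer-valued extremum is e(T(201, 6)) = 16833, which is strictly less than the density bound 67335/4 since 6 ∤ 201 (the parts of T(201, 6) cannot all be equal).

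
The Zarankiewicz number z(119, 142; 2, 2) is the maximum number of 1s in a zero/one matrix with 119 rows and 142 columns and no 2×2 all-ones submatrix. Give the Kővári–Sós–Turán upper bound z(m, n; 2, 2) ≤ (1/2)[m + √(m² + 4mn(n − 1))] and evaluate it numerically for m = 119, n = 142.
z(119, 142; 2, 2) ≤ (1/2)[119 + √(119² + 4·119·142·141)] = (1/2)[119 + √9544633] = 1604.2195

Kővári–Sós–Turán: let r_1, ..., r_119 be the row sums and z = Σ r_i the total number of 1s. Each pair of columns can share at most one row with both entries 1 (else a 2×2 all-ones block appears), so Σ_i C(r_i, 2) ≤ C(142, 2) = 10011. By convexity Σ_i C(r_i, 2) ≥ 119·C(z/119, 2) = z(z − 119)/(2·119), giving z² − 119z − 119·142·141 ≤ 0 and hence z ≤ (1/2)[119 + √(14161 + 4·2382618)] = (1/2)[119 + √9544633] ≈ (1/2)(119 + 3089.4389) = 1604.2195.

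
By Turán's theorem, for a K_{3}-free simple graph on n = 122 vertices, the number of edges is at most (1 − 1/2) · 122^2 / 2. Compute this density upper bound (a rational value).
Turán density bound = (1/2) · 122^2/2 = 3721

Turán's theorem: ex(n, K_{r+1}) is achieved by the complete r-partite Turán graph T(n, r) with parts as balanced as possible, and is at most (1 − 1/r) · n^2/2. For r = 2, n = 122: the density bound is (1/2) · 14884/2 = 3721. Since 2 ∣ 122, the Turán graph T(122, 2) has parts of equal size 61, and its edge count e(T(122, 2)) = 3721 attains the density bound exactly.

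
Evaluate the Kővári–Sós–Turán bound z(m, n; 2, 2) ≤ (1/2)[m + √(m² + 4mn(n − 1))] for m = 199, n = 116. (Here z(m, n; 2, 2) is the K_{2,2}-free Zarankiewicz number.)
z(199, 116; 2, 2) ≤ (1/2)[199 + √(199² + 4·199·116·115)] = (1/2)[199 + √10658241] = 1731.8481

Kővári–Sós–Turán: let r_1, ..., r_199 be the row sums and z = Σ r_i the total number of 1s. Each pair of columns can share at most one row with both entries 1 (else a 2×2 all-ones block appears), so Σ_i C(r_i, 2) ≤ C(116, 2) = 6670. By convexity Σ_i C(r_i, 2) ≥ 199·C(z/199, 2) = z(z − 199)/(2·199), giving z² − 199z − 199·116·115 ≤ 0 and hence z ≤ (1/2)[199 + √(39601 + 4·2654660)] = (1/2)[199 + √10658241] ≈ (1/2)(199 + 3264.6962) = 1731.8481.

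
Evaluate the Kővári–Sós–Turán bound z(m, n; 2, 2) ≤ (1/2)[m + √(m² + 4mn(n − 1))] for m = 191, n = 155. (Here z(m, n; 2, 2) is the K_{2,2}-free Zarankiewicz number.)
z(191, 155; 2, 2) ≤ (1/2)[191 + √(191² + 4·191·155·154)] = (1/2)[191 + √18273161] = 2232.8559

Kővári–Sós–Turán: let r_1, ..., r_191 be the row sums and z = Σ r_i the total number of 1s. Each pair of columns can share at most one row with both entries 1 (else a 2×2 all-ones block appears), so Σ_i C(r_i, 2) ≤ C(155, 2) = 11935. By convexity Σ_i C(r_i, 2) ≥ 191·C(z/191, 2) = z(z − 191)/(2·191), giving z² − 191z − 191·155·154 ≤ 0 and hence z ≤ (1/2)[191 + √(36481 + 4·4559170)] = (1/2)[191 + √18273161] ≈ (1/2)(191 + 4274.7118) = 2232.8559.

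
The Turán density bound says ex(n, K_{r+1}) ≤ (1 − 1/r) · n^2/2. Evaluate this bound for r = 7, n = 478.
Turán density bound = (6/7) · 478^2/2 = 685452/7 ≈ 97921.7143

Turán's theorem: ex(n, K_{r+1}) is achieved by the complete r-partite Turán graph T(n, r) with parts as balanced as possible, and is at most (1 − 1/r) · n^2/2. For r = 7, n = 478: the density bound is (6/7) · 228484/2 = 685452/7 ≈ 97921.7143. The integer-valued extremum is e(T(478, 7)) = 97921, which is strictly less than the density bound 685452/7 since 7 ∤ 478 (the parts of T(478, 7) cannot all be equal).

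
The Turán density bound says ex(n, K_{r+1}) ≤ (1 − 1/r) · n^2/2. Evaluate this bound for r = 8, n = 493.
Turán density bound = (7/8) · 493^2/2 = 1701343/16 ≈ 106333.9375

Turán's theorem: ex(n, K_{r+1}) is achieved by the complete r-partite Turán graph T(n, r) with parts as balanced as possible, and is at most (1 − 1/r) · n^2/2. For r = 8, n = 493: the density bound is (7/8) · 243049/2 = 1701343/16 ≈ 106333.9375. The integer-valued extremum is e(T(493, 8)) = 106333, which is strictly less than the density bound 1701343/16 since 8 ∤ 493 (the parts of T(493, 8) cannot all be equal).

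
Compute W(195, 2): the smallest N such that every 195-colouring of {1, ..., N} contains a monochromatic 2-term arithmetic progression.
W(195, 2) = 195 + 1 = 196

A 2-term AP is any pair of integers, so a monochromatic 2-AP exists iff some colour is used at least twice. With 195 colours, the colouring i ↦ i on {1, ..., 195} uses each colour once, avoiding any monochromatic pair, so W(195, 2) > 195. For {1, ..., 196}, pigeonhole forces two integers of the same colour, which form a monochromatic 2-AP. Hence W(195, 2) = 196.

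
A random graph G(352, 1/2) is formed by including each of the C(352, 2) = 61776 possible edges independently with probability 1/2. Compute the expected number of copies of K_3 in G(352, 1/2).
E[# K_3] = C(352, 3) · (1/2)^C(3, 2) = 7207200 / 2^3 = 900900

For each 3-subset S of vertices (there are C(352, 3) = 7207200 such S), let X_S = 1 if S induces a K_3 (all C(3, 2) = 3 edges present). Then P(X_S = 1) = (1/2)^3 = 1/8. By linearity of expectation, E[# K_3] = C(352, 3) · (1/2)^3 = 7207200 / 8 = 900900.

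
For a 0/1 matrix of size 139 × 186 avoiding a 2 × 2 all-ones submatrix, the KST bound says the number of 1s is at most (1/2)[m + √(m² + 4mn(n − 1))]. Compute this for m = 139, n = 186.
z(139, 186; 2, 2) ≤ (1/2)[139 + √(139² + 4·139·186·185)] = (1/2)[139 + √19151281] = 2257.6088

Kővári–Sós–Turán: let r_1, ..., r_139 be the row sums and z = Σ r_i the total number of 1s. Each pair of columns can share at most one row with both entries 1 (else a 2×2 all-ones block appears), so Σ_i C(r_i, 2) ≤ C(186, 2) = 17205. By convexity Σ_i C(r_i, 2) ≥ 139·C(z/139, 2) = z(z − 139)/(2·139), giving z² − 139z − 139·186·185 ≤ 0 and hence z ≤ (1/2)[139 + √(19321 + 4·4782990)] = (1/2)[139 + √19151281] ≈ (1/2)(139 + 4376.2177) = 2257.6088.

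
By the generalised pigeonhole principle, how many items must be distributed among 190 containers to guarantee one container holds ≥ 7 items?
n = (7 − 1)·190 + 1 = 1141

By the generalised pigeonhole principle, to guarantee some box contains ≥ r objects we need more than (r − 1) · k objects total. Threshold: n = (r − 1) · k + 1. With r = 7 and k = 190: n = 6 · 190 + 1 = 1140 + 1 = 1141. For n = 1140 = 6 · 190, we can put exactly 6 objects in every box, avoiding 7 in any single one — so 1141 is tight.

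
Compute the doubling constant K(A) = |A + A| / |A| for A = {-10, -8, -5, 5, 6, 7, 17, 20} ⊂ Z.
K = |A + A| / |A| = 31/8

Enumerate A + A = {a + b : a, b ∈ A}. With |A| = 8, there are |A|^2 = 64 ordered sum pairs; collecting distinct values, A + A = {-20, -18, -16, -15, -13, -10, -5, -4, -3, -2, -1, 0, 1, 2, 7, 9, 10, 11, 12, 13, 14, 15, 22, 23, 24, 25, 26, 27, 34, 37, 40}, so |A + A| = 31. Thus K = 31/8. For comparison, the minimum possible |A + A| over all 8-element sets is 2·8 − 1 = 15 (so min K = 15/8), attained only by arithmetic progressions.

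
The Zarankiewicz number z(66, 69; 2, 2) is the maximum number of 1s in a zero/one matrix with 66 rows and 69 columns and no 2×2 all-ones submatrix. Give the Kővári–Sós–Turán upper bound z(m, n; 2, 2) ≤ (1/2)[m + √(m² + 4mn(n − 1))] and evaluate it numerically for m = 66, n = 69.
z(66, 69; 2, 2) ≤ (1/2)[66 + √(66² + 4·66·69·68)] = (1/2)[66 + √1243044] = 590.4594

Kővári–Sós–Turán: let r_1, ..., r_66 be the row sums and z = Σ r_i the total number of 1s. Each pair of columns can share at most one row with both entries 1 (else a 2×2 all-ones block appears), so Σ_i C(r_i, 2) ≤ C(69, 2) = 2346. By convexity Σ_i C(r_i, 2) ≥ 66·C(z/66, 2) = z(z − 66)/(2·66), giving z² − 66z − 66·69·68 ≤ 0 and hence z ≤ (1/2)[66 + √(4356 + 4·309672)] = (1/2)[66 + √1243044] ≈ (1/2)(66 + 1114.9188) = 590.4594.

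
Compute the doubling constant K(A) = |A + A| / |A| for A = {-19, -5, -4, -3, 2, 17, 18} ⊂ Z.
K = |A + A| / |A| = 23/7

Enumerate A + A = {a + b : a, b ∈ A}. With |A| = 7, there are |A|^2 = 49 ordered sum pairs; collecting distinct values, A + A = {-38, -24, -23, -22, -17, -10, -9, -8, -7, -6, -3, -2, -1, 4, 12, 13, 14, 15, 19, 20, 34, 35, 36}, so |A + A| = 23. Thus K = 23/7. For comparison, the minimum possible |A + A| over all 7-element sets is 2·7 − 1 = 13 (so min K = 13/7), attained only by arithmetic progressions.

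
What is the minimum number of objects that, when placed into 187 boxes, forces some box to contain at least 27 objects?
n = (27 − 1)·187 + 1 = 4863

By the generalised pigeonhole principle, to guarantee some box contains ≥ r objects we need more than (r − 1) · k objects total. Threshold: n = (r − 1) · k + 1. With r = 27 and k = 187: n = 26 · 187 + 1 = 4862 + 1 = 4863. For n = 4862 = 26 · 187, we can put exactly 26 objects in every box, avoiding 27 in any single one — so 4863 is tight.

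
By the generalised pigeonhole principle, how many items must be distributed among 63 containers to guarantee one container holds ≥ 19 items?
n = (19 − 1)·63 + 1 = 1135

By the generalised pigeonhole principle, to guarantee some box contains ≥ r objects we need more than (r − 1) · k objects total. Threshold: n = (r − 1) · k + 1. With r = 19 and k = 63: n = 18 · 63 + 1 = 1134 + 1 = 1135. For n = 1134 = 18 · 63, we can put exactly 18 objects in every box, avoiding 19 in any single one — so 1135 is tight.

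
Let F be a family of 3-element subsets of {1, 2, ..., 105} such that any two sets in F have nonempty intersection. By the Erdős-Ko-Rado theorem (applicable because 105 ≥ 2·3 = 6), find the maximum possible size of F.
max |F| = C(104, 2) = 5356

The Erdős-Ko-Rado theorem states: for n ≥ 2k, an intersecting family of k-subsets of an n-element set has size at most C(n − 1, k − 1), with equality for 'star' families {A ⊆ [n] : |A| = k, i ∈ A} (fix an element i). For n = 105, k = 3: C(104, 2) = 5356.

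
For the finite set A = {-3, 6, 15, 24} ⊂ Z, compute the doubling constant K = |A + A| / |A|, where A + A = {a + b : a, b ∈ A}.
K = |A + A| / |A| = 7/4

Enumerate A + A = {a + b : a, b ∈ A}. With |A| = 4, there are |A|^2 = 16 ordered sum pairs; collecting distinct values, A + A = {-6, 3, 12, 21, 30, 39, 48}, so |A + A| = 7. Thus K = 7/4. Here |A + A| = 2|A| − 1 = 7, the minimum possible — so K = 7/4 is minimal, which holds iff A is an arithmetic progression.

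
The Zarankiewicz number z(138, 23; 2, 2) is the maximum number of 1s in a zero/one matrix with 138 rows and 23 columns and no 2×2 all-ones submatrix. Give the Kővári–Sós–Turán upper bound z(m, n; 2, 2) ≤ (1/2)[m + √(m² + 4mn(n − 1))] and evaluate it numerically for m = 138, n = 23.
z(138, 23; 2, 2) ≤ (1/2)[138 + √(138² + 4·138·23·22)] = (1/2)[138 + √298356] = 342.1099

Kővári–Sós–Turán: let r_1, ..., r_138 be the row sums and z = Σ r_i the total number of 1s. Each pair of columns can share at most one row with both entries 1 (else a 2×2 all-ones block appears), so Σ_i C(r_i, 2) ≤ C(23, 2) = 253. By convexity Σ_i C(r_i, 2) ≥ 138·C(z/138, 2) = z(z − 138)/(2·138), giving z² − 138z − 138·23·22 ≤ 0 and hence z ≤ (1/2)[138 + √(19044 + 4·69828)] = (1/2)[138 + √298356] ≈ (1/2)(138 + 546.2197) = 342.1099.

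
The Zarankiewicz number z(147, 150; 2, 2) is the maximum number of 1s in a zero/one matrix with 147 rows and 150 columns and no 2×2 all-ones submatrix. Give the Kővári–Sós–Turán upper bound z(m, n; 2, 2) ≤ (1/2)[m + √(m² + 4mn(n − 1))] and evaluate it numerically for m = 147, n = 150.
z(147, 150; 2, 2) ≤ (1/2)[147 + √(147² + 4·147·150·149)] = (1/2)[147 + √13163409] = 1887.5706

Kővári–Sós–Turán: let r_1, ..., r_147 be the row sums and z = Σ r_i the total number of 1s. Each pair of columns can share at most one row with both entries 1 (else a 2×2 all-ones block appears), so Σ_i C(r_i, 2) ≤ C(150, 2) = 11175. By convexity Σ_i C(r_i, 2) ≥ 147·C(z/147, 2) = z(z − 147)/(2·147), giving z² − 147z − 147·150·149 ≤ 0 and hence z ≤ (1/2)[147 + √(21609 + 4·3285450)] = (1/2)[147 + √13163409] ≈ (1/2)(147 + 3628.1413) = 1887.5706.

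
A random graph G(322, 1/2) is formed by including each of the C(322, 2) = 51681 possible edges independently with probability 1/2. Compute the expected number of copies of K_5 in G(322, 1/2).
E[# K_5] = C(322, 5) · (1/2)^C(5, 2) = 27960661344 / 2^10 = 873770667/32 = 27305333.34375

For each 5-subset S of vertices (there are C(322, 5) = 27960661344 such S), let X_S = 1 if S induces a K_5 (all C(5, 2) = 10 edges present). Then P(X_S = 1) = (1/2)^10 = 1/1024. By linearity of expectation, E[# K_5] = C(322, 5) · (1/2)^10 = 27960661344 / 1024 = 873770667/32 = 27305333.34375.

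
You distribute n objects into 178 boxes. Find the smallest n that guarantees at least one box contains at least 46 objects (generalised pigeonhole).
n = (46 − 1)·178 + 1 = 8011

By the generalised pigeonhole principle, to guarantee some box contains ≥ r objects we need more than (r − 1) · k objects total. Threshold: n = (r − 1) · k + 1. With r = 46 and k = 178: n = 45 · 178 + 1 = 8010 + 1 = 8011. For n = 8010 = 45 · 178, we can put exactly 45 objects in every box, avoiding 46 in any single one — so 8011 is tight.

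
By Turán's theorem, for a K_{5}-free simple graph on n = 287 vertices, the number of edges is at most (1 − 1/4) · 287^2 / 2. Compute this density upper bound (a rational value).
Turán density bound = (3/4) · 287^2/2 = 247107/8 ≈ 30888.375

Turán's theorem: ex(n, K_{r+1}) is achieved by the complete r-partite Turán graph T(n, r) with parts as balanced as possible, and is at most (1 − 1/r) · n^2/2. For r = 4, n = 287: the density bound is (3/4) · 82369/2 = 247107/8 ≈ 30888.375. The integer-valued extremum is e(T(287, 4)) = 30888, which is strictly less than the density bound 247107/8 since 4 ∤ 287 (the parts of T(287, 4) cannot all be equal).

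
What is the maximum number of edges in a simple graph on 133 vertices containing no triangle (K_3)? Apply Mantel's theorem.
ex(133, K_3) = ⌊133^2/4⌋ = 4422

Mantel (1907): a triangle-free graph on n vertices has at most ⌊n^2/4⌋ edges, with equality for the complete bipartite graph K_{⌊n/2⌋, ⌈n/2⌉}. For n = 133: ⌊133^2/4⌋ = ⌊17689/4⌋ = 4422. The extremal graph is K_{66, 67}, which has 66·67 = 4422 edges.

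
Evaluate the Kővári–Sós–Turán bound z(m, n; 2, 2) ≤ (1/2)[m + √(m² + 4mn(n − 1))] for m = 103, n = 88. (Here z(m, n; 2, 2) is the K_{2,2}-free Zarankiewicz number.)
z(103, 88; 2, 2) ≤ (1/2)[103 + √(103² + 4·103·88·87)] = (1/2)[103 + √3164881] = 941.0056

Kővári–Sós–Turán: let r_1, ..., r_103 be the row sums and z = Σ r_i the total number of 1s. Each pair of columns can share at most one row with both entries 1 (else a 2×2 all-ones block appears), so Σ_i C(r_i, 2) ≤ C(88, 2) = 3828. By convexity Σ_i C(r_i, 2) ≥ 103·C(z/103, 2) = z(z − 103)/(2·103), giving z² − 103z − 103·88·87 ≤ 0 and hence z ≤ (1/2)[103 + √(10609 + 4·788568)] = (1/2)[103 + √3164881] ≈ (1/2)(103 + 1779.0112) = 941.0056.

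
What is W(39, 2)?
W(39, 2) = 39 + 1 = 40

A 2-term AP is any pair of integers, so a monochromatic 2-AP exists iff some colour is used at least twice. With 39 colours, the colouring i ↦ i on {1, ..., 39} uses each colour once, avoiding any monochromatic pair, so W(39, 2) > 39. For {1, ..., 40}, pigeonhole forces two integers of the same colour, which form a monochromatic 2-AP. Hence W(39, 2) = 40.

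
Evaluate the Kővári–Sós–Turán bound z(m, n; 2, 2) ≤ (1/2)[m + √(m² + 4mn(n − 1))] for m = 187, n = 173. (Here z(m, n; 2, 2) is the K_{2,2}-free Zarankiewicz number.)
z(187, 173; 2, 2) ≤ (1/2)[187 + √(187² + 4·187·173·172)] = (1/2)[187 + √22292457] = 2454.2444

Kővári–Sós–Turán: let r_1, ..., r_187 be the row sums and z = Σ r_i the total number of 1s. Each pair of columns can share at most one row with both entries 1 (else a 2×2 all-ones block appears), so Σ_i C(r_i, 2) ≤ C(173, 2) = 14878. By convexity Σ_i C(r_i, 2) ≥ 187·C(z/187, 2) = z(z − 187)/(2·187), giving z² − 187z − 187·173·172 ≤ 0 and hence z ≤ (1/2)[187 + √(34969 + 4·5564372)] = (1/2)[187 + √22292457] ≈ (1/2)(187 + 4721.4889) = 2454.2444.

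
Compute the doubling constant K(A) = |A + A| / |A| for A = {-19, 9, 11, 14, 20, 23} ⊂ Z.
K = |A + A| / |A| = 20/6 = 10/3

Enumerate A + A = {a + b : a, b ∈ A}. With |A| = 6, there are |A|^2 = 36 ordered sum pairs; collecting distinct values, A + A = {-38, -10, -8, -5, 1, 4, 18, 20, 22, 23, 25, 28, 29, 31, 32, 34, 37, 40, 43, 46}, so |A + A| = 20. Thus K = 20/6 = 10/3. For comparison, the minimum possible |A + A| over all 6-element sets is 2·6 − 1 = 11 (so min K = 11/6), attained only by arithmetic progressions.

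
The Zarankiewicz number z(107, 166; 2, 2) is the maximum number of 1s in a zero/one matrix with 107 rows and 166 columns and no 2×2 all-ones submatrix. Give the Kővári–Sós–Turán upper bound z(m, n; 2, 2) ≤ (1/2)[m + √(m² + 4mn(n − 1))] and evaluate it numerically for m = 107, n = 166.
z(107, 166; 2, 2) ≤ (1/2)[107 + √(107² + 4·107·166·165)] = (1/2)[107 + √11734369] = 1766.2733

Kővári–Sós–Turán: let r_1, ..., r_107 be the row sums and z = Σ r_i the total number of 1s. Each pair of columns can share at most one row with both entries 1 (else a 2×2 all-ones block appears), so Σ_i C(r_i, 2) ≤ C(166, 2) = 13695. By convexity Σ_i C(r_i, 2) ≥ 107·C(z/107, 2) = z(z − 107)/(2·107), giving z² − 107z − 107·166·165 ≤ 0 and hence z ≤ (1/2)[107 + √(11449 + 4·2930730)] = (1/2)[107 + √11734369] ≈ (1/2)(107 + 3425.5465) = 1766.2733.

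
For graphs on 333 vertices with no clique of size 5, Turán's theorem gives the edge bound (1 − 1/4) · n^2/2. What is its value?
Turán density bound = (3/4) · 333^2/2 = 332667/8 ≈ 41583.375

Turán's theorem: ex(n, K_{r+1}) is achieved by the complete r-partite Turán graph T(n, r) with parts as balanced as possible, and is at most (1 − 1/r) · n^2/2. For r = 4, n = 333: the density bound is (3/4) · 110889/2 = 332667/8 ≈ 41583.375. The integer-valued extremum is e(T(333, 4)) = 41583, which is strictly less than the density bound 332667/8 since 4 ∤ 333 (the parts of T(333, 4) cannot all be equal).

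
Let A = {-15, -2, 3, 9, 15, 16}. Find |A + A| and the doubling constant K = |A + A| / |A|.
K = |A + A| / |A| = 19/6

Enumerate A + A = {a + b : a, b ∈ A}. With |A| = 6, there are |A|^2 = 36 ordered sum pairs; collecting distinct values, A + A = {-30, -17, -12, -6, -4, 0, 1, 6, 7, 12, 13, 14, 18, 19, 24, 25, 30, 31, 32}, so |A + A| = 19. Thus K = 19/6. For comparison, the minimum possible |A + A| over all 6-element sets is 2·6 − 1 = 11 (so min K = 11/6), attained only by arithmetic progressions.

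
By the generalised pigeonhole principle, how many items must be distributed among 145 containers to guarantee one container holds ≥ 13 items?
n = (13 − 1)·145 + 1 = 1741

By the generalised pigeonhole principle, to guarantee some box contains ≥ r objects we need more than (r − 1) · k objects total. Threshold: n = (r − 1) · k + 1. With r = 13 and k = 145: n = 12 · 145 + 1 = 1740 + 1 = 1741. For n = 1740 = 12 · 145, we can put exactly 12 objects in every box, avoiding 13 in any single one — so 1741 is tight.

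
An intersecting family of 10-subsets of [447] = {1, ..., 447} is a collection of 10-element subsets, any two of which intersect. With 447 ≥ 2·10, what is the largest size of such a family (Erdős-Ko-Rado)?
max |F| = C(446, 9) = 1774069784661404230

The Erdős-Ko-Rado theorem states: for n ≥ 2k, an intersecting family of k-subsets of an n-element set has size at most C(n − 1, k − 1), with equality for 'star' families {A ⊆ [n] : |A| = k, i ∈ A} (fix an element i). For n = 447, k = 10: C(446, 9) = 1774069784661404230.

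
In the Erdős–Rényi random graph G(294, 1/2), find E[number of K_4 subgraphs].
E[# K_4] = C(294, 4) · (1/2)^C(4, 2) = 304985751 / 2^6 = 4765402.359375

For each 4-subset S of vertices (there are C(294, 4) = 304985751 such S), let X_S = 1 if S induces a K_4 (all C(4, 2) = 6 edges present). Then P(X_S = 1) = (1/2)^6 = 1/64. By linearity of expectation, E[# K_4] = C(294, 4) · (1/2)^6 = 304985751 / 64 = 4765402.359375.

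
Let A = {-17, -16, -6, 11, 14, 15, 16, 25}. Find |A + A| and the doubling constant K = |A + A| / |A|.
K = |A + A| / |A| = 31/8

Enumerate A + A = {a + b : a, b ∈ A}. With |A| = 8, there are |A|^2 = 64 ordered sum pairs; collecting distinct values, A + A = {-34, -33, -32, -23, -22, -12, -6, -5, -3, -2, -1, 0, 5, 8, 9, 10, 19, 22, 25, 26, 27, 28, 29, 30, 31, 32, 36, 39, 40, 41, 50}, so |A + A| = 31. Thus K = 31/8. For comparison, the minimum possible |A + A| over all 8-element sets is 2·8 − 1 = 15 (so min K = 15/8), attained only by arithmetic progressions.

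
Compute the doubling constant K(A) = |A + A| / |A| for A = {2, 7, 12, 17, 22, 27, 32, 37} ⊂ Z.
K = |A + A| / |A| = 15/8

Enumerate A + A = {a + b : a, b ∈ A}. With |A| = 8, there are |A|^2 = 64 ordered sum pairs; collecting distinct values, A + A = {4, 9, 14, 19, 24, 29, 34, 39, 44, 49, 54, 59, 64, 69, 74}, so |A + A| = 15. Thus K = 15/8. Here |A + A| = 2|A| − 1 = 15, the minimum possible — so K = 15/8 is minimal, which holds iff A is an arithmetic progression.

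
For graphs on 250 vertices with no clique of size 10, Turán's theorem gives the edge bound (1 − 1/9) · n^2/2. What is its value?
Turán density bound = (8/9) · 250^2/2 = 250000/9 ≈ 27777.7778

Turán's theorem: ex(n, K_{r+1}) is achieved by the complete r-partite Turán graph T(n, r) with parts as balanced as possible, and is at most (1 − 1/r) · n^2/2. For r = 9, n = 250: the density bound is (8/9) · 62500/2 = 250000/9 ≈ 27777.7778. The integer-valued extremum is e(T(250, 9)) = 27777, which is strictly less than the density bound 250000/9 since 9 ∤ 250 (the parts of T(250, 9) cannot all be equal).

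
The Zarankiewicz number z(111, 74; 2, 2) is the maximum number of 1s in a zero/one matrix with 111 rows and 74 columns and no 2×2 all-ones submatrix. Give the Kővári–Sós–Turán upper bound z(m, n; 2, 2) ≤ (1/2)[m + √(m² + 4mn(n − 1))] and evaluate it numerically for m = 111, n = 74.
z(111, 74; 2, 2) ≤ (1/2)[111 + √(111² + 4·111·74·73)] = (1/2)[111 + √2410809] = 831.839

Kővári–Sós–Turán: let r_1, ..., r_111 be the row sums and z = Σ r_i the total number of 1s. Each pair of columns can share at most one row with both entries 1 (else a 2×2 all-ones block appears), so Σ_i C(r_i, 2) ≤ C(74, 2) = 2701. By convexity Σ_i C(r_i, 2) ≥ 111·C(z/111, 2) = z(z − 111)/(2·111), giving z² − 111z − 111·74·73 ≤ 0 and hence z ≤ (1/2)[111 + √(12321 + 4·599622)] = (1/2)[111 + √2410809] ≈ (1/2)(111 + 1552.678) = 831.839.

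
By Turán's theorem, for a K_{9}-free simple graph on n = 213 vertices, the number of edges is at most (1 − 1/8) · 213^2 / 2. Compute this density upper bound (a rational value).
Turán density bound = (7/8) · 213^2/2 = 317583/16 ≈ 19848.9375

Turán's theorem: ex(n, K_{r+1}) is achieved by the complete r-partite Turán graph T(n, r) with parts as balanced as possible, and is at most (1 − 1/r) · n^2/2. For r = 8, n = 213: the density bound is (7/8) · 45369/2 = 317583/16 ≈ 19848.9375. The integer-valued extremum is e(T(213, 8)) = 19848, which is strictly less than the density bound 317583/16 since 8 ∤ 213 (the parts of T(213, 8) cannot all be equal).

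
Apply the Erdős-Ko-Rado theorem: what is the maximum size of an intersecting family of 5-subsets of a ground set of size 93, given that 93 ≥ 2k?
max |F| = C(92, 4) = 2794155

The Erdős-Ko-Rado theorem states: for n ≥ 2k, an intersecting family of k-subsets of an n-element set has size at most C(n − 1, k − 1), with equality for 'star' families {A ⊆ [n] : |A| = k, i ∈ A} (fix an element i). For n = 93, k = 5: C(92, 4) = 2794155.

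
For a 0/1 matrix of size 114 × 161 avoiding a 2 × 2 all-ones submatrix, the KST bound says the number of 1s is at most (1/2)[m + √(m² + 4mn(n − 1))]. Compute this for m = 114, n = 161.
z(114, 161; 2, 2) ≤ (1/2)[114 + √(114² + 4·114·161·160)] = (1/2)[114 + √11759556] = 1771.6105

Kővári–Sós–Turán: let r_1, ..., r_114 be the row sums and z = Σ r_i the total number of 1s. Each pair of columns can share at most one row with both entries 1 (else a 2×2 all-ones block appears), so Σ_i C(r_i, 2) ≤ C(161, 2) = 12880. By convexity Σ_i C(r_i, 2) ≥ 114·C(z/114, 2) = z(z − 114)/(2·114), giving z² − 114z − 114·161·160 ≤ 0 and hence z ≤ (1/2)[114 + √(12996 + 4·2936640)] = (1/2)[114 + √11759556] ≈ (1/2)(114 + 3429.2209) = 1771.6105.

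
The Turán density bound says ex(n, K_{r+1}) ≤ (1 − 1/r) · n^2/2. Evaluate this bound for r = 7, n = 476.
Turán density bound = (6/7) · 476^2/2 = 97104

Turán's theorem: ex(n, K_{r+1}) is achieved by the complete r-partite Turán graph T(n, r) with parts as balanced as possible, and is at most (1 − 1/r) · n^2/2. For r = 7, n = 476: the density bound is (6/7) · 226576/2 = 97104. Since 7 ∣ 476, the Turán graph T(476, 7) has parts of equal size 68, and its edge count e(T(476, 7)) = 97104 attains the density bound exactly.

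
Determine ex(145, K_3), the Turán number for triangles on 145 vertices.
ex(145, K_3) = ⌊145^2/4⌋ = 5256

Mantel (1907): a triangle-free graph on n vertices has at most ⌊n^2/4⌋ edges, with equality for the complete bipartite graph K_{⌊n/2⌋, ⌈n/2⌉}. For n = 145: ⌊145^2/4⌋ = ⌊21025/4⌋ = 5256. The extremal graph is K_{72, 73}, which has 72·73 = 5256 edges.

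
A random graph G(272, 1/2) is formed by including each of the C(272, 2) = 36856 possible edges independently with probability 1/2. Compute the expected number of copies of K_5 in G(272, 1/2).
E[# K_5] = C(272, 5) · (1/2)^C(5, 2) = 11956602384 / 2^10 = 747287649/64 = 11676369.515625

For each 5-subset S of vertices (there are C(272, 5) = 11956602384 such S), let X_S = 1 if S induces a K_5 (all C(5, 2) = 10 edges present). Then P(X_S = 1) = (1/2)^10 = 1/1024. By linearity of expectation, E[# K_5] = C(272, 5) · (1/2)^10 = 11956602384 / 1024 = 747287649/64 = 11676369.515625.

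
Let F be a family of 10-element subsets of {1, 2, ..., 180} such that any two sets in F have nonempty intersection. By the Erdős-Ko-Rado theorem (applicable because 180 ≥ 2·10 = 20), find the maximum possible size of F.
max |F| = C(179, 9) = 423793110276910

Erdős-Ko-Rado (1961): when n ≥ 2k, max |F| = C(n−1, k−1). The bound is attained by the star {A : i ∈ A} for any fixed i ∈ [n]. Here C(180−1, 10−1) = C(179, 9) = 423793110276910.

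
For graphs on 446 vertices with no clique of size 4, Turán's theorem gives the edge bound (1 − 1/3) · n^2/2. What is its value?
Turán density bound = (2/3) · 446^2/2 = 198916/3 ≈ 66305.3333

Turán's theorem: ex(n, K_{r+1}) is achieved by the complete r-partite Turán graph T(n, r) with parts as balanced as possible, and is at most (1 − 1/r) · n^2/2. For r = 3, n = 446: the density bound is (2/3) · 198916/2 = 198916/3 ≈ 66305.3333. The integer-valued extremum is e(T(446, 3)) = 66305, which is strictly less than the density bound 198916/3 since 3 ∤ 446 (the parts of T(446, 3) cannot all be equal).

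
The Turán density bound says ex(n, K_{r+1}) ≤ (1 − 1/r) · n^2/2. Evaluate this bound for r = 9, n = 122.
Turán density bound = (8/9) · 122^2/2 = 59536/9 ≈ 6615.1111

Turán's theorem: ex(n, K_{r+1}) is achieved by the complete r-partite Turán graph T(n, r) with parts as balanced as possible, and is at most (1 − 1/r) · n^2/2. For r = 9, n = 122: the density bound is (8/9) · 14884/2 = 59536/9 ≈ 6615.1111. The integer-valued extremum is e(T(122, 9)) = 6614, which is strictly less than the density bound 59536/9 since 9 ∤ 122 (the parts of T(122, 9) cannot all be equal).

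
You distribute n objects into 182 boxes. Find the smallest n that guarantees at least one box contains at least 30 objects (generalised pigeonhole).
n = (30 − 1)·182 + 1 = 5279

By the generalised pigeonhole principle, to guarantee some box contains ≥ r objects we need more than (r − 1) · k objects total. Threshold: n = (r − 1) · k + 1. With r = 30 and k = 182: n = 29 · 182 + 1 = 5278 + 1 = 5279. For n = 5278 = 29 · 182, we can put exactly 29 objects in every box, avoiding 30 in any single one — so 5279 is tight.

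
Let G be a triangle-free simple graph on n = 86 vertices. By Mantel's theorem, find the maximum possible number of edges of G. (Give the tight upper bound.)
ex(86, K_3) = ⌊86^2/4⌋ = 1849

Mantel (1907): a triangle-free graph on n vertices has at most ⌊n^2/4⌋ edges, with equality for the complete bipartite graph K_{⌊n/2⌋, ⌈n/2⌉}. For n = 86: ⌊86^2/4⌋ = ⌊7396/4⌋ = 1849. The extremal graph is K_{43, 43}, which has 43·43 = 1849 edges.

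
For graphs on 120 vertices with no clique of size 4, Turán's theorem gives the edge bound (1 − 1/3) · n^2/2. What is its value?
Turán density bound = (2/3) · 120^2/2 = 4800

Turán's theorem: ex(n, K_{r+1}) is achieved by the complete r-partite Turán graph T(n, r) with parts as balanced as possible, and is at most (1 − 1/r) · n^2/2. For r = 3, n = 120: the density bound is (2/3) · 14400/2 = 4800. Since 3 ∣ 120, the Turán graph T(120, 3) has parts of equal size 40, and its edge count e(T(120, 3)) = 4800 attains the density bound exactly.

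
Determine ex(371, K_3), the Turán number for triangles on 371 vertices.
ex(371, K_3) = ⌊371^2/4⌋ = 34410

Mantel (1907): a triangle-free graph on n vertices has at most ⌊n^2/4⌋ edges, with equality for the complete bipartite graph K_{⌊n/2⌋, ⌈n/2⌉}. For n = 371: ⌊371^2/4⌋ = ⌊137641/4⌋ = 34410. The extremal graph is K_{185, 186}, which has 185·186 = 34410 edges.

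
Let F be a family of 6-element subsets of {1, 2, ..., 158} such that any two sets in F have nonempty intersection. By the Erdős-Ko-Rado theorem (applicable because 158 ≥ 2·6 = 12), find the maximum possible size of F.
max |F| = C(157, 5) = 745395651

The Erdős-Ko-Rado theorem states: for n ≥ 2k, an intersecting family of k-subsets of an n-element set has size at most C(n − 1, k − 1), with equality for 'star' families {A ⊆ [n] : |A| = k, i ∈ A} (fix an element i). For n = 158, k = 6: C(157, 5) = 745395651.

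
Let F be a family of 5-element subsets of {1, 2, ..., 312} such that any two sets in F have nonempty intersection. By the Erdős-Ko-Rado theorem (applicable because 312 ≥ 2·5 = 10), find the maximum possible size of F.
max |F| = C(311, 4) = 382313855

The Erdős-Ko-Rado theorem states: for n ≥ 2k, an intersecting family of k-subsets of an n-element set has size at most C(n − 1, k − 1), with equality for 'star' families {A ⊆ [n] : |A| = k, i ∈ A} (fix an element i). For n = 312, k = 5: C(311, 4) = 382313855.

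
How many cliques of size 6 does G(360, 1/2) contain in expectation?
E[# K_6] = C(360, 6) · (1/2)^C(6, 2) = 2899305949260 / 2^15 = 724826487315/8192 ≈ 88479795.814819

For each 6-subset S of vertices (there are C(360, 6) = 2899305949260 such S), let X_S = 1 if S induces a K_6 (all C(6, 2) = 15 edges present). Then P(X_S = 1) = (1/2)^15 = 1/32768. By linearity of expectation, E[# K_6] = C(360, 6) · (1/2)^15 = 2899305949260 / 32768 = 724826487315/8192 ≈ 88479795.814819.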